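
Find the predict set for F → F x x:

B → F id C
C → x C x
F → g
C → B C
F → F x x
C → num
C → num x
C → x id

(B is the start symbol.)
PREDICT(F → F x x) = (FIRST(RHS) \ {ε}) ∪ (FOLLOW(F) if ε ∈ FIRST(RHS), i.e. RHS ⇒* ε)
FIRST(F) = { 'g' }
FIRST(F x x) = { 'g' }
ε ∉ FIRST(F x x), so FOLLOW(F) is not added.
PREDICT(F → F x x) = { 'g' }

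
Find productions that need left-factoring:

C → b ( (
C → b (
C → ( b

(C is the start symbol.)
Left-factoring is needed when two productions for the same non-terminal
share a common prefix on the right-hand side.

Productions for C:
  C → b ( (
  C → b (
  C → ( b

Found common prefix 'b (' in productions for C

Answer: Yes, C has productions with common prefix 'b ('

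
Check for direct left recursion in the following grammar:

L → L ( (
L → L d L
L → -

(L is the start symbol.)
Direct left recursion occurs when N → N α for some non-terminal N (the right-hand side begins with the left-hand side itself).

L → L ( (: LEFT RECURSIVE (starts with L)
L → L d L: LEFT RECURSIVE (starts with L)
L → -: starts with '-'

The grammar has direct left recursion on: L.

Answer: Yes, L is left-recursive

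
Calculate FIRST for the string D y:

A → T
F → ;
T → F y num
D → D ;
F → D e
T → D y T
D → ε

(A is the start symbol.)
{ ';', 'y' }

FIRST sets of the non-terminals involved (from the grammar, by fixed-point iteration):
  FIRST(D) = { ';', ε }

To compute FIRST(D y), process the symbols left to right:
Symbol D is a non-terminal. Add FIRST(D) \ {ε} = { ';' }
D is nullable (ε ∈ FIRST(D)), continue to the next symbol.
Symbol y is a terminal. Add 'y' and stop.
FIRST(D y) = { ';', 'y' }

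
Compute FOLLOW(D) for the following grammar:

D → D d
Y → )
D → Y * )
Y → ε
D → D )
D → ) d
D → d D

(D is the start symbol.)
To compute FOLLOW(D), find every occurrence of D on a right-hand side N → α D β: add FIRST(β) \ {ε}, and if β is empty or nullable also add FOLLOW(N). Iterate to a fixed point.

D is the start symbol, so $ ∈ FOLLOW(D).
In D → D d: D is followed by d, add FIRST(d) \ {ε} = { 'd' }
In D → D ): D is followed by ')', add FIRST(')') \ {ε} = { ')' }
In D → d D: D is at the end; this adds FOLLOW(D) to itself — nothing new

Taking the union: FOLLOW(D) = { $, ')', 'd' }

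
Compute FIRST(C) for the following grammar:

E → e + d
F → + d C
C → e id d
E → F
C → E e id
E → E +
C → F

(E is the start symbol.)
To compute FIRST(C), examine every production with C on the left-hand side, reading each right-hand side left to right until a non-nullable symbol is reached.

FIRST sets of the other non-terminals involved (by the same procedure, iterated to a fixed point):
  FIRST(E) = { '+', 'e' }
  FIRST(F) = { '+' }

From C → e id d:
  - e is a terminal: add 'e' and stop
From C → E e id:
  - E is a non-terminal: add FIRST(E) \ {ε} = { '+', 'e' }
    E is not nullable, so stop
From C → F:
  - F is a non-terminal: add FIRST(F) \ {ε} = { '+' }
    F is not nullable, so stop

Collecting: FIRST(C) = { '+', 'e' }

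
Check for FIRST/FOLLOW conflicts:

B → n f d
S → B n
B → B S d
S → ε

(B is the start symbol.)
Nullable non-terminals: S.
FIRST sets used below: FIRST(B) = { 'n' }

S: nullable alternative(s) S → ε; FOLLOW(S) = { 'd' }
  S → B n: FIRST \ {ε} = { 'n' } — disjoint from FOLLOW(S)
  S → ε: FIRST \ {ε} = { } — this is the only nullable alternative, skip

B has no nullable alternative, so no FIRST/FOLLOW check is needed there.

No FIRST/FOLLOW conflicts found.

Answer: No FIRST/FOLLOW conflicts.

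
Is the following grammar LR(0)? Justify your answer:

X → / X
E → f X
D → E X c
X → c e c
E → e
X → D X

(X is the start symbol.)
A grammar is LR(0) if no state in the canonical LR(0) collection has:
  - both a shift item (dot before a terminal) and a complete item (shift-reduce conflict), or
  - two or more complete items (reduce-reduce conflict; the accept item [X' → X .] counts as a complete item here).

Augment with X' → X and build the canonical LR(0) collection (I0 = CLOSURE({[X' → . X]}), then GOTO on every symbol after a dot until no new states appear). It has 15 states:
  I0: { [D → . E X c], [E → . e], [E → . f X], [X → . / X], [X → . D X], [X → . c e c], [X' → . X] }  — shift
  I1: { [D → . E X c], [E → . e], [E → . f X], [X → . / X], [X → . D X], [X → . c e c], [X → / . X] }  — shift
  I2: { [D → . E X c], [E → . e], [E → . f X], [X → . / X], [X → . D X], [X → . c e c], [X → D . X] }  — shift
  I3: { [D → . E X c], [D → E . X c], [E → . e], [E → . f X], [X → . / X], [X → . D X], [X → . c e c] }  — shift
  I4: { [X' → X .] }  — accept
  I5: { [X → c . e c] }  — shift
  I6: { [E → e .] }  — reduce
  I7: { [D → . E X c], [E → . e], [E → . f X], [E → f . X], [X → . / X], [X → . D X], [X → . c e c] }  — shift
  I8: { [E → f X .] }  — reduce
  I9: { [X → c e . c] }  — shift
  I10: { [X → c e c .] }  — reduce
  I11: { [D → E X . c] }  — shift
  I12: { [D → E X c .] }  — reduce
  I13: { [X → D X .] }  — reduce
  I14: { [X → / X .] }  — reduce

Every state is either a pure shift/goto state or contains exactly one complete item and nothing to shift — no conflicts. The grammar is LR(0).

Answer: Yes, the grammar is LR(0)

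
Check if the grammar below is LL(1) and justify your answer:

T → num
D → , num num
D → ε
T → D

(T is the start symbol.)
Yes, the grammar is LL(1).

A grammar is LL(1) if for each non-terminal N with multiple productions, the predict sets of those productions are pairwise disjoint, where PREDICT(N → α) = (FIRST(α) \ {ε}) ∪ (FOLLOW(N) if α ⇒* ε).

Relevant sets:
  FIRST(D) = { ',', ε }
  FOLLOW(T) = { $ }
  FOLLOW(D) = { $ }

For T:
  PREDICT(T → num) = { 'num' }
  PREDICT(T → D) = { $, ',' }
For D:
  PREDICT(D → ',' num num) = { ',' }
  PREDICT(D → ε) = { $ }

All predict sets are disjoint. The grammar IS LL(1).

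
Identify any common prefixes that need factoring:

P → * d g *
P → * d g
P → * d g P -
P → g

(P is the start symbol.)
Yes, P has productions with common prefix '* d g'

Left-factoring is needed when two productions for the same non-terminal
share a common prefix on the right-hand side.

Productions for P:
  P → * d g *
  P → * d g
  P → * d g P -
  P → g

Found common prefix '* d g' in productions for P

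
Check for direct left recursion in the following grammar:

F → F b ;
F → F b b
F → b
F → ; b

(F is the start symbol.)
F → F b ;: LEFT RECURSIVE (starts with F)
F → F b b: LEFT RECURSIVE (starts with F)
F → b: starts with b
F → ; b: starts with ';'

The grammar has direct left recursion on: F.

Answer: Yes, F is left-recursive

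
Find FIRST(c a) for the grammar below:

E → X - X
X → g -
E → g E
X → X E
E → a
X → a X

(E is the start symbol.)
{ 'c' }

To compute FIRST(c a), process the symbols left to right:
Symbol c is a terminal. Add 'c' and stop.
FIRST(c a) = { 'c' }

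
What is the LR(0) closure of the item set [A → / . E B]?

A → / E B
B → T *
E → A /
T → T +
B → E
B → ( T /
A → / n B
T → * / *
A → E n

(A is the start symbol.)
{ [A → . / E B], [A → . / n B], [A → . E n], [A → / . E B], [E → . A /] }

To compute CLOSURE, for each item [A → α.Bβ] where B is a non-terminal, add [B → .γ] for all productions B → γ; repeat for the newly added items until nothing changes.

Start with: [A → / . E B]
  [A → / . E B] has the dot before E: add [E → . A /]
  [E → . A /] has the dot before A: add [A → . / E B], [A → . / n B], [A → . E n]
No further items can be added.

CLOSURE = { [A → . / E B], [A → . / n B], [A → . E n], [A → / . E B], [E → . A /] }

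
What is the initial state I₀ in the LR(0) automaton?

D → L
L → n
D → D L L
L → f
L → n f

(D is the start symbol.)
{ [D → . D L L], [D → . L], [D' → . D], [L → . f], [L → . n f], [L → . n] }

First, augment the grammar with D' → D
I₀ = CLOSURE({ [D' → . D] }):
  [D' → . D] has the dot before D: add [D → . L], [D → . D L L]
  [D → . L] has the dot before L: add [L → . n], [L → . f], [L → . n f]
No further items can be added.

I₀ = { [D → . D L L], [D → . L], [D' → . D], [L → . f], [L → . n f], [L → . n] }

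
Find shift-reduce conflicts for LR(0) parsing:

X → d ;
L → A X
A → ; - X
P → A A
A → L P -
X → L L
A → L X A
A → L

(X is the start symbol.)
Augment with X' → X and build the canonical LR(0) collection (I0 = CLOSURE({[X' → . X]}), then GOTO on every symbol after a dot until no new states appear). It has 18 states:
  I0: { [A → . ; - X], [A → . L P -], [A → . L X A], [A → . L], [L → . A X], [X → . L L], [X → . d ;], [X' → . X] }  — shift
  I1: { [A → ; . - X] }  — shift
  I2: { [A → . ; - X], [A → . L P -], [A → . L X A], [A → . L], [L → . A X], [L → A . X], [X → . L L], [X → . d ;] }  — shift
  I3: { [A → . ; - X], [A → . L P -], [A → . L X A], [A → . L], [A → L . P -], [A → L . X A], [A → L .], [L → . A X], [P → . A A], [X → . L L], [X → . d ;], [X → L . L] }  — shift, reduce
  I4: { [X' → X .] }  — accept
  I5: { [X → d . ;] }  — shift
  I6: { [X → d ; .] }  — reduce
  I7: { [A → . ; - X], [A → . L P -], [A → . L X A], [A → . L], [L → . A X], [L → A . X], [P → A . A], [X → . L L], [X → . d ;] }  — shift
  I8: { [A → . ; - X], [A → . L P -], [A → . L X A], [A → . L], [A → L . P -], [A → L . X A], [A → L .], [L → . A X], [P → . A A], [X → . L L], [X → . d ;], [X → L . L], [X → L L .] }  — shift, 2 reduces
  I9: { [A → L P . -] }  — shift
  I10: { [A → . ; - X], [A → . L P -], [A → . L X A], [A → . L], [A → L X . A], [L → . A X] }  — shift
  I11: { [A → . ; - X], [A → . L P -], [A → . L X A], [A → . L], [A → L X A .], [L → . A X], [L → A . X], [X → . L L], [X → . d ;] }  — shift, reduce
  I12: { [A → . ; - X], [A → . L P -], [A → . L X A], [A → . L], [A → L . P -], [A → L . X A], [A → L .], [L → . A X], [P → . A A], [X → . L L], [X → . d ;] }  — shift, reduce
  I13: { [L → A X .] }  — reduce
  I14: { [A → L P - .] }  — reduce
  I15: { [A → . ; - X], [A → . L P -], [A → . L X A], [A → . L], [L → . A X], [L → A . X], [P → A A .], [X → . L L], [X → . d ;] }  — shift, reduce
  I16: { [A → . ; - X], [A → . L P -], [A → . L X A], [A → . L], [A → ; - . X], [L → . A X], [X → . L L], [X → . d ;] }  — shift
  I17: { [A → ; - X .] }  — reduce

I3 contains reduce item [A → L .] and shift items [A → . ; - X], [X → . d ;] — shift-reduce conflict.
I8 contains reduce items [A → L .], [X → L L .] and shift items [A → . ; - X], [X → . d ;] — shift-reduce conflict.
I11 contains reduce item [A → L X A .] and shift items [A → . ; - X], [X → . d ;] — shift-reduce conflict.
I12 contains reduce item [A → L .] and shift items [A → . ; - X], [X → . d ;] — shift-reduce conflict.
I15 contains reduce item [P → A A .] and shift items [A → . ; - X], [X → . d ;] — shift-reduce conflict.

Answer: Yes — I3: [A → L .] vs [A → . ; - X]; I8: [A → L .] vs [A → . ; - X]; I11: [A → L X A .] vs [A → . ; - X]; I12: [A → L .] vs [A → . ; - X]; I15: [P → A A .] vs [A → . ; - X]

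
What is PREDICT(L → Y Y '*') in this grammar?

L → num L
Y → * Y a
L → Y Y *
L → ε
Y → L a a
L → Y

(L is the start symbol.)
{ '*', 'a', 'num' }

PREDICT(L → Y Y '*') = (FIRST(RHS) \ {ε}) ∪ (FOLLOW(L) if ε ∈ FIRST(RHS), i.e. RHS ⇒* ε)
FIRST(Y) = { '*', 'a', 'num' }
FIRST(Y Y '*') = { '*', 'a', 'num' }
ε ∉ FIRST(Y Y '*'), so FOLLOW(L) is not added.
PREDICT(L → Y Y '*') = { '*', 'a', 'num' }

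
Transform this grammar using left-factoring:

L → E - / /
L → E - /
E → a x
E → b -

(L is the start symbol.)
Left-factoring transforms A → αβ₁ | αβ₂ into A → αA' and A' → β₁ | β₂
(α is the longest common prefix among the alternatives). Repeat until
no nonterminal has two alternatives with a common prefix.

Round 1: L has alternatives sharing prefix 'E - /'. Introduce L': L → E - / L'
  Add: L' → /
  Add: L' → ε

No remaining common prefixes — done.

Resulting grammar:
L → E - / L'
L' → /
L' → ε
E → a x
E → b -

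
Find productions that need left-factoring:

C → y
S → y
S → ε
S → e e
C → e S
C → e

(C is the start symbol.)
Yes, C has productions with common prefix 'e'

Left-factoring is needed when two productions for the same non-terminal
share a common prefix on the right-hand side.

Productions for C:
  C → y
  C → e S
  C → e
Productions for S:
  S → y
  S → ε
  S → e e

Found common prefix 'e' in productions for C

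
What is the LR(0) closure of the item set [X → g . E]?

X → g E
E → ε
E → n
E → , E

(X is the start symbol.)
{ [E → . , E], [E → . n], [E → .], [X → g . E] }

Start with: [X → g . E]
  [X → g . E] has the dot before E: add [E → .], [E → . n], [E → . , E]
No further items can be added.

CLOSURE = { [E → . , E], [E → . n], [E → .], [X → g . E] }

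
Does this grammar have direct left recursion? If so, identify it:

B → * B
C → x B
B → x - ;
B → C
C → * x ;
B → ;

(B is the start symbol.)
No direct left recursion

Direct left recursion occurs when N → N α for some non-terminal N (the right-hand side begins with the left-hand side itself).

B → * B: starts with '*'
C → x B: starts with x
B → x - ;: starts with x
B → C: starts with C
C → * x ;: starts with '*'
B → ;: starts with ';'

No direct left recursion found.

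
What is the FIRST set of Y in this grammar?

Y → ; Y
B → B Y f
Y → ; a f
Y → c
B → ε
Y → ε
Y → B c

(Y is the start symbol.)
{ ';', 'c', 'f', ε }

FIRST sets of the other non-terminals involved (by the same procedure, iterated to a fixed point):
  FIRST(B) = { ';', 'c', 'f', ε }

From Y → ; Y:
  - ';' is a terminal: add ';' and stop
From Y → ; a f:
  - ';' is a terminal: add ';' and stop
From Y → c:
  - c is a terminal: add 'c' and stop
From Y → ε:
  - ε-production, so ε ∈ FIRST(Y)
From Y → B c:
  - B is a non-terminal: add FIRST(B) \ {ε} = { ';', 'c', 'f' }
    B is nullable, so continue to the next symbol
  - c is a terminal: add 'c' and stop

Collecting: FIRST(Y) = { ';', 'c', 'f', ε }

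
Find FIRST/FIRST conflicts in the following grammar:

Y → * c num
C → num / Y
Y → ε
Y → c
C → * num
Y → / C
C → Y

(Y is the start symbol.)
Yes. C → '*' num / C → Y on { '*' }

FIRST sets of the non-terminals at (or reachable through a nullable prefix from) the front of some alternative:
  FIRST(Y) = { '*', '/', 'c', ε }

Productions for Y:
  Y → * c num: FIRST = { '*' }
  Y → ε: FIRST = { ε }
  Y → c: FIRST = { 'c' }
  Y → / C: FIRST = { '/' }
Productions for C:
  C → num / Y: FIRST = { 'num' }
  C → * num: FIRST = { '*' }
  C → Y: FIRST = { '*', '/', 'c', ε }

Conflict for C: C → * num and C → Y
  Overlap: { '*' }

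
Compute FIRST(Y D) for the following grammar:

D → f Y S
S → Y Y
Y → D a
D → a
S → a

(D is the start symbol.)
FIRST sets of the non-terminals involved (from the grammar, by fixed-point iteration):
  FIRST(Y) = { 'a', 'f' }

To compute FIRST(Y D), process the symbols left to right:
Symbol Y is a non-terminal. Add FIRST(Y) \ {ε} = { 'a', 'f' }
Y is not nullable (ε ∉ FIRST(Y)), so stop here.
FIRST(Y D) = { 'a', 'f' }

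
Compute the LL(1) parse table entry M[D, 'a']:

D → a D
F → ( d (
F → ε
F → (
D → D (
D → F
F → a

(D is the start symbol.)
To find M[D, 'a'], we find productions for D where 'a' is in the predict set (PREDICT(N → α) = (FIRST(α) \ {ε}) ∪ (FOLLOW(N) if α ⇒* ε)).

Relevant sets:
  FIRST(D) = { '(', 'a', ε }
  FIRST(F) = { '(', 'a', ε }
  FOLLOW(D) = { $, '(' }

D → a D: PREDICT = { 'a' }
  'a' is in predict set, so this production goes in M[D, 'a']
D → D (: PREDICT = { '(', 'a' }
  'a' is in predict set, so this production goes in M[D, 'a']
D → F: PREDICT = { $, '(', 'a' }
  'a' is in predict set, so this production goes in M[D, 'a']

M[D, 'a'] = D → a D, D → D (, D → F  (a multiply-defined cell — the grammar is not LL(1))

Answer: D → a D, D → D (, D → F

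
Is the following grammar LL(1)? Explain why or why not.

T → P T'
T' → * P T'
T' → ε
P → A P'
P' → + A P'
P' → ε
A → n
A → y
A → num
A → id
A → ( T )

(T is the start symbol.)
A grammar is LL(1) if for each non-terminal N with multiple productions, the predict sets of those productions are pairwise disjoint, where PREDICT(N → α) = (FIRST(α) \ {ε}) ∪ (FOLLOW(N) if α ⇒* ε).

Relevant sets:
  FOLLOW(T') = { $, ')' }
  FOLLOW(P') = { $, ')', '*' }

For T':
  PREDICT(T' → '*' P T') = { '*' }
  PREDICT(T' → ε) = { $, ')' }
For P':
  PREDICT(P' → '+' A P') = { '+' }
  PREDICT(P' → ε) = { $, ')', '*' }
For A:
  PREDICT(A → n) = { 'n' }
  PREDICT(A → y) = { 'y' }
  PREDICT(A → num) = { 'num' }
  PREDICT(A → id) = { 'id' }
  PREDICT(A → '(' T ')') = { '(' }
T, P have a single production, so nothing to check there.

All predict sets are disjoint. The grammar IS LL(1).

Answer: Yes, the grammar is LL(1).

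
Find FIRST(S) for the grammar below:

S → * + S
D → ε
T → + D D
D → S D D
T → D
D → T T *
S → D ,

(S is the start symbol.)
{ '*', '+', ',' }

To compute FIRST(S), examine every production with S on the left-hand side, reading each right-hand side left to right until a non-nullable symbol is reached.

FIRST sets of the other non-terminals involved (by the same procedure, iterated to a fixed point):
  FIRST(D) = { '*', '+', ',', ε }

From S → * + S:
  - '*' is a terminal: add '*' and stop
From S → D ,:
  - D is a non-terminal: add FIRST(D) \ {ε} = { '*', '+', ',' }
    D is nullable, so continue to the next symbol
  - ',' is a terminal: add ',' and stop

Collecting: FIRST(S) = { '*', '+', ',' }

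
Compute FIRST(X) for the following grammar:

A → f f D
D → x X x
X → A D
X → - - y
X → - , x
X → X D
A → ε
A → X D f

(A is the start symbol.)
To compute FIRST(X), examine every production with X on the left-hand side, reading each right-hand side left to right until a non-nullable symbol is reached.

FIRST sets of the other non-terminals involved (by the same procedure, iterated to a fixed point):
  FIRST(A) = { '-', 'f', 'x', ε }
  FIRST(D) = { 'x' }

From X → A D:
  - A is a non-terminal: add FIRST(A) \ {ε} = { '-', 'f', 'x' }
    A is nullable, so continue to the next symbol
  - D is a non-terminal: add FIRST(D) \ {ε} = { 'x' }
    D is not nullable, so stop
From X → - - y:
  - '-' is a terminal: add '-' and stop
From X → - , x:
  - '-' is a terminal: add '-' and stop
From X → X D:
  - X is the symbol being defined: contributes nothing new
    X is not nullable, so stop

Collecting: FIRST(X) = { '-', 'f', 'x' }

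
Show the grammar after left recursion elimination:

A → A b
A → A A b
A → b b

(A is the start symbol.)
A → b b A'
A' → b A'
A' → A b A'
A' → ε

A is directly left-recursive. The standard transformation for
  A → A α₁ | ... | A α_m | β₁ | ... | β_n
is
  A  → β₁ A' | ... | β_n A'
  A' → α₁ A' | ... | α_m A' | ε

A → b b becomes A → b b A'
A → A b becomes A' → b A'
A → A A b becomes A' → A b A'
Add A' → ε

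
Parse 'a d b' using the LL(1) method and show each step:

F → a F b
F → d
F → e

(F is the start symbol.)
LL(1) parsing maintains a stack (initially the start symbol over $) and the input. At each step: if the stack top is a terminal, match it against the current input token; if it is a non-terminal N, replace it with the RHS of M[N, lookahead] (the unique production whose predict set contains the lookahead).

Stack is shown with the top on the left.

Stack    Input    Action
------------------------
F $      a d b $  output F → a F b
a F b $  a d b $  match 'a'
F b $    d b $    output F → d
d b $    d b $    match 'd'
b $      b $      match 'b'
$        $        accept

The string is accepted.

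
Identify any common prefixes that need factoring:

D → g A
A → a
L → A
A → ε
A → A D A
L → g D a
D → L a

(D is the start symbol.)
Left-factoring is needed when two productions for the same non-terminal
share a common prefix on the right-hand side.

Productions for D:
  D → g A
  D → L a
Productions for A:
  A → a
  A → ε
  A → A D A
Productions for L:
  L → A
  L → g D a

No common prefixes found.

Answer: No, left-factoring is not needed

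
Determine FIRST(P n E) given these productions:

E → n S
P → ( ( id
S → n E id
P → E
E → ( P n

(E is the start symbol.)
{ '(', 'n' }

FIRST sets of the non-terminals involved (from the grammar, by fixed-point iteration):
  FIRST(P) = { '(', 'n' }

To compute FIRST(P n E), process the symbols left to right:
Symbol P is a non-terminal. Add FIRST(P) \ {ε} = { '(', 'n' }
P is not nullable (ε ∉ FIRST(P)), so stop here.
FIRST(P n E) = { '(', 'n' }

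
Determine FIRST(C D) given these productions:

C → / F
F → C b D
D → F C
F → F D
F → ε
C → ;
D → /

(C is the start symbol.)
FIRST sets of the non-terminals involved (from the grammar, by fixed-point iteration):
  FIRST(C) = { '/', ';' }

To compute FIRST(C D), process the symbols left to right:
Symbol C is a non-terminal. Add FIRST(C) \ {ε} = { '/', ';' }
C is not nullable (ε ∉ FIRST(C)), so stop here.
FIRST(C D) = { '/', ';' }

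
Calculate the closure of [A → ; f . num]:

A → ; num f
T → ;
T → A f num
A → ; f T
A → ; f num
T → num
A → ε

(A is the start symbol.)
{ [A → ; f . num] }

To compute CLOSURE, for each item [A → α.Bβ] where B is a non-terminal, add [B → .γ] for all productions B → γ; repeat for the newly added items until nothing changes.

Start with: [A → ; f . num]
The dot precedes the terminal num, so nothing is added.

CLOSURE = { [A → ; f . num] }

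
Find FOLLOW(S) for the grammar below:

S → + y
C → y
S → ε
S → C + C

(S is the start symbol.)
{ $ }

S is the start symbol, so $ ∈ FOLLOW(S).
S does not occur on any right-hand side.

Taking the union: FOLLOW(S) = { $ }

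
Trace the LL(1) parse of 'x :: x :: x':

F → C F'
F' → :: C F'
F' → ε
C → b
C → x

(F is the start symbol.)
LL(1) parsing maintains a stack (initially the start symbol over $) and the input. At each step: if the stack top is a terminal, match it against the current input token; if it is a non-terminal N, replace it with the RHS of M[N, lookahead] (the unique production whose predict set contains the lookahead).

Stack is shown with the top on the left.

Stack      Input          Action
--------------------------------
F $        x :: x :: x $  output F → C F'
C F' $     x :: x :: x $  output C → x
x F' $     x :: x :: x $  match 'x'
F' $       :: x :: x $    output F' → :: C F'
:: C F' $  :: x :: x $    match '::'
C F' $     x :: x $       output C → x
x F' $     x :: x $       match 'x'
F' $       :: x $         output F' → :: C F'
:: C F' $  :: x $         match '::'
C F' $     x $            output C → x
x F' $     x $            match 'x'
F' $       $              output F' → ε
$          $              accept

The string is accepted.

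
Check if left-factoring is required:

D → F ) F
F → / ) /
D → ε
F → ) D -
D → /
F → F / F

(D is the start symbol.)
Left-factoring is needed when two productions for the same non-terminal
share a common prefix on the right-hand side.

Productions for D:
  D → F ) F
  D → ε
  D → /
Productions for F:
  F → / ) /
  F → ) D -
  F → F / F

No common prefixes found.

Answer: No, left-factoring is not needed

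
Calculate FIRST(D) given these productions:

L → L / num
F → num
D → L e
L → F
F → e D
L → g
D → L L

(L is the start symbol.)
To compute FIRST(D), examine every production with D on the left-hand side, reading each right-hand side left to right until a non-nullable symbol is reached.

FIRST sets of the other non-terminals involved (by the same procedure, iterated to a fixed point):
  FIRST(L) = { 'e', 'g', 'num' }

From D → L e:
  - L is a non-terminal: add FIRST(L) \ {ε} = { 'e', 'g', 'num' }
    L is not nullable, so stop
From D → L L:
  - L is a non-terminal: add FIRST(L) \ {ε} = { 'e', 'g', 'num' }
    L is not nullable, so stop

Collecting: FIRST(D) = { 'e', 'g', 'num' }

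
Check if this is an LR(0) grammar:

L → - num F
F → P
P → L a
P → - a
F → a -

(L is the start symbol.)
Augment with L' → L and build the canonical LR(0) collection (I0 = CLOSURE({[L' → . L]}), then GOTO on every symbol after a dot until no new states appear). It has 12 states:
  I0: { [L → . - num F], [L' → . L] }  — shift
  I1: { [L → - . num F] }  — shift
  I2: { [L' → L .] }  — accept
  I3: { [F → . P], [F → . a -], [L → - num . F], [L → . - num F], [P → . - a], [P → . L a] }  — shift
  I4: { [L → - . num F], [P → - . a] }  — shift
  I5: { [L → - num F .] }  — reduce
  I6: { [P → L . a] }  — shift
  I7: { [F → P .] }  — reduce
  I8: { [F → a . -] }  — shift
  I9: { [F → a - .] }  — reduce
  I10: { [P → L a .] }  — reduce
  I11: { [P → - a .] }  — reduce

Every state is either a pure shift/goto state or contains exactly one complete item and nothing to shift — no conflicts. The grammar is LR(0).

Answer: Yes, the grammar is LR(0)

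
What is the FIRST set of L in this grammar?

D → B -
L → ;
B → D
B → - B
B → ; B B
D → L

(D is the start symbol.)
To compute FIRST(L), examine every production with L on the left-hand side, reading each right-hand side left to right until a non-nullable symbol is reached.

From L → ;:
  - ';' is a terminal: add ';' and stop

Collecting: FIRST(L) = { ';' }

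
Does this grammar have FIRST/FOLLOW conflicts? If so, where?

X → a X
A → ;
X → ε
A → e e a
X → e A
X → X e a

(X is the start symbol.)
Yes. X → e A with FOLLOW(X) on { 'e' }; X → X e a with FOLLOW(X) on { 'e' }

Nullable non-terminals: X.
FIRST sets used below: FIRST(X) = { 'a', 'e', ε }

X: nullable alternative(s) X → ε; FOLLOW(X) = { $, 'e' }
  X → a X: FIRST \ {ε} = { 'a' } — disjoint from FOLLOW(X)
  X → ε: FIRST \ {ε} = { } — this is the only nullable alternative, skip
  X → e A: FIRST \ {ε} = { 'e' } — overlaps FOLLOW(X) on { 'e' }: CONFLICT
  X → X e a: FIRST \ {ε} = { 'a', 'e' } — overlaps FOLLOW(X) on { 'e' }: CONFLICT

A has no nullable alternative, so no FIRST/FOLLOW check is needed there.

So the grammar has 2 FIRST/FOLLOW conflicts (marked CONFLICT above).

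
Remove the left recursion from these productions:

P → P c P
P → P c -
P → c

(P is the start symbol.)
P is directly left-recursive. The standard transformation for
  A → A α₁ | ... | A α_m | β₁ | ... | β_n
is
  A  → β₁ A' | ... | β_n A'
  A' → α₁ A' | ... | α_m A' | ε

P → c becomes P → c P'
P → P c P becomes P' → c P P'
P → P c - becomes P' → c - P'
Add P' → ε

Resulting grammar:
P → c P'
P' → c P P'
P' → c - P'
P' → ε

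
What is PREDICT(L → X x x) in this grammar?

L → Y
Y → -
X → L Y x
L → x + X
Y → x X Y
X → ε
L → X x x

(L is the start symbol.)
{ '-', 'x' }

PREDICT(L → X x x) = (FIRST(RHS) \ {ε}) ∪ (FOLLOW(L) if ε ∈ FIRST(RHS), i.e. RHS ⇒* ε)
FIRST(X) = { '-', 'x', ε }
FIRST(X x x) = { '-', 'x' }
ε ∉ FIRST(X x x), so FOLLOW(L) is not added.
PREDICT(L → X x x) = { '-', 'x' }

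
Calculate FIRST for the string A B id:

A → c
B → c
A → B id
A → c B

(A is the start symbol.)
FIRST sets of the non-terminals involved (from the grammar, by fixed-point iteration):
  FIRST(A) = { 'c' }

To compute FIRST(A B id), process the symbols left to right:
Symbol A is a non-terminal. Add FIRST(A) \ {ε} = { 'c' }
A is not nullable (ε ∉ FIRST(A)), so stop here.
FIRST(A B id) = { 'c' }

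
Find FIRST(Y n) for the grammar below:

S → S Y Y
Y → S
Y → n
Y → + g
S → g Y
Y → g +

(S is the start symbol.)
{ '+', 'g', 'n' }

FIRST sets of the non-terminals involved (from the grammar, by fixed-point iteration):
  FIRST(Y) = { '+', 'g', 'n' }

To compute FIRST(Y n), process the symbols left to right:
Symbol Y is a non-terminal. Add FIRST(Y) \ {ε} = { '+', 'g', 'n' }
Y is not nullable (ε ∉ FIRST(Y)), so stop here.
FIRST(Y n) = { '+', 'g', 'n' }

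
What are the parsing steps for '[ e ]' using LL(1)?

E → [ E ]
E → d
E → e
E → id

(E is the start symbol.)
LL(1) parsing maintains a stack (initially the start symbol over $) and the input. At each step: if the stack top is a terminal, match it against the current input token; if it is a non-terminal N, replace it with the RHS of M[N, lookahead] (the unique production whose predict set contains the lookahead).

Stack is shown with the top on the left.

Stack    Input    Action
------------------------
E $      [ e ] $  output E → [ E ]
[ E ] $  [ e ] $  match '['
E ] $    e ] $    output E → e
e ] $    e ] $    match 'e'
] $      ] $      match ']'
$        $        accept

The string is accepted.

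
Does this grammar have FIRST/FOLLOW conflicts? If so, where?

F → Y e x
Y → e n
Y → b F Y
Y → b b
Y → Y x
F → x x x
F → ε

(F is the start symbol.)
Yes. F → Y e x with FOLLOW(F) on { 'b', 'e' }

Nullable non-terminals: F.
FIRST sets used below: FIRST(Y) = { 'b', 'e' }

F: nullable alternative(s) F → ε; FOLLOW(F) = { $, 'b', 'e' }
  F → Y e x: FIRST \ {ε} = { 'b', 'e' } — overlaps FOLLOW(F) on { 'b', 'e' }: CONFLICT
  F → x x x: FIRST \ {ε} = { 'x' } — disjoint from FOLLOW(F)
  F → ε: FIRST \ {ε} = { } — this is the only nullable alternative, skip

Y has no nullable alternative, so no FIRST/FOLLOW check is needed there.

So the grammar has 1 FIRST/FOLLOW conflict (marked CONFLICT above).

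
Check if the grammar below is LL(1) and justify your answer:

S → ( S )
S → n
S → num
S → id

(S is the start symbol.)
A grammar is LL(1) if for each non-terminal N with multiple productions, the predict sets of those productions are pairwise disjoint, where PREDICT(N → α) = (FIRST(α) \ {ε}) ∪ (FOLLOW(N) if α ⇒* ε).

For S:
  PREDICT(S → '(' S ')') = { '(' }
  PREDICT(S → n) = { 'n' }
  PREDICT(S → num) = { 'num' }
  PREDICT(S → id) = { 'id' }

All predict sets are disjoint. The grammar IS LL(1).

Answer: Yes, the grammar is LL(1).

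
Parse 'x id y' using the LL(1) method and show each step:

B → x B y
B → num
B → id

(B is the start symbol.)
LL(1) parsing maintains a stack (initially the start symbol over $) and the input. At each step: if the stack top is a terminal, match it against the current input token; if it is a non-terminal N, replace it with the RHS of M[N, lookahead] (the unique production whose predict set contains the lookahead).

Stack is shown with the top on the left.

Stack    Input     Action
-------------------------
B $      x id y $  output B → x B y
x B y $  x id y $  match 'x'
B y $    id y $    output B → id
id y $   id y $    match 'id'
y $      y $       match 'y'
$        $         accept

The string is accepted.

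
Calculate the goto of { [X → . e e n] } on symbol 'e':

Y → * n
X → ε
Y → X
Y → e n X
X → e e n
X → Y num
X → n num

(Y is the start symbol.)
GOTO(I, 'e') = CLOSURE({ [A → αX.β] : [A → α.Xβ] ∈ I, X = 'e' })

Items with dot before 'e', with the dot advanced:
  [X → . e e n] → [X → e . e n]
Closure adds nothing (no advanced item has the dot before a non-terminal).

GOTO = { [X → e . e n] }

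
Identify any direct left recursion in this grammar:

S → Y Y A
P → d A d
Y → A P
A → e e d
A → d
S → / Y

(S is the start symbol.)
S → Y Y A: starts with Y
P → d A d: starts with d
Y → A P: starts with A
A → e e d: starts with e
A → d: starts with d
S → / Y: starts with '/'

No direct left recursion found.

Answer: No direct left recursion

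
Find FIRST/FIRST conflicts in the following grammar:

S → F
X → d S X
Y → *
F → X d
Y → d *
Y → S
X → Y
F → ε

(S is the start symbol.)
Yes. X → d S X / X → Y on { 'd' }; Y → '*' / Y → S on { '*' }; Y → d '*' / Y → S on { 'd' }

FIRST sets of the non-terminals at (or reachable through a nullable prefix from) the front of some alternative:
  FIRST(Y) = { '*', 'd', ε }
  FIRST(S) = { '*', 'd', ε }
  FIRST(X) = { '*', 'd', ε }

Productions for X:
  X → d S X: FIRST = { 'd' }
  X → Y: FIRST = { '*', 'd', ε }
Productions for Y:
  Y → *: FIRST = { '*' }
  Y → d *: FIRST = { 'd' }
  Y → S: FIRST = { '*', 'd', ε }
Productions for F:
  F → X d: FIRST = { '*', 'd' }
  F → ε: FIRST = { ε }
S has only one production, so no FIRST/FIRST conflict is possible there.

Conflict for X: X → d S X and X → Y
  Overlap: { 'd' }
Conflict for Y: Y → * and Y → S
  Overlap: { '*' }
Conflict for Y: Y → d * and Y → S
  Overlap: { 'd' }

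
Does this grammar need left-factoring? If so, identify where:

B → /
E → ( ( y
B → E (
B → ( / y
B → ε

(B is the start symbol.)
No, left-factoring is not needed

Left-factoring is needed when two productions for the same non-terminal
share a common prefix on the right-hand side.

Productions for B:
  B → /
  B → E (
  B → ( / y
  B → ε

No common prefixes found.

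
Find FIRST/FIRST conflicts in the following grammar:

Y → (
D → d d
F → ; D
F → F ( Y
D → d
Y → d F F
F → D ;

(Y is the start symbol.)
Yes. D → d d / D → d on { 'd' }; F → ';' D / F → F '(' Y on { ';' }; F → F '(' Y / F → D ';' on { 'd' }

A FIRST/FIRST conflict occurs when two productions N → α and N → β for the same non-terminal have FIRST(α) ∩ FIRST(β) ≠ ∅ (with ε ∈ FIRST of a nullable right-hand side, so two nullable alternatives also conflict).

FIRST sets of the non-terminals at (or reachable through a nullable prefix from) the front of some alternative:
  FIRST(F) = { ';', 'd' }
  FIRST(D) = { 'd' }

Productions for Y:
  Y → (: FIRST = { '(' }
  Y → d F F: FIRST = { 'd' }
Productions for D:
  D → d d: FIRST = { 'd' }
  D → d: FIRST = { 'd' }
Productions for F:
  F → ; D: FIRST = { ';' }
  F → F ( Y: FIRST = { ';', 'd' }
  F → D ;: FIRST = { 'd' }

Conflict for D: D → d d and D → d
  Overlap: { 'd' }
Conflict for F: F → ; D and F → F ( Y
  Overlap: { ';' }
Conflict for F: F → F ( Y and F → D ;
  Overlap: { 'd' }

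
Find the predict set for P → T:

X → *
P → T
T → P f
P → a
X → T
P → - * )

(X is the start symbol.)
PREDICT(P → T) = (FIRST(RHS) \ {ε}) ∪ (FOLLOW(P) if ε ∈ FIRST(RHS), i.e. RHS ⇒* ε)
FIRST(T) = { '-', 'a' }
FIRST(T) = { '-', 'a' }
ε ∉ FIRST(T), so FOLLOW(P) is not added.
PREDICT(P → T) = { '-', 'a' }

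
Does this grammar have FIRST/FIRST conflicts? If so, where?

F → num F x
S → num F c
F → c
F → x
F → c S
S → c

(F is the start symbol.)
Yes. F → c / F → c S on { 'c' }

A FIRST/FIRST conflict occurs when two productions N → α and N → β for the same non-terminal have FIRST(α) ∩ FIRST(β) ≠ ∅ (with ε ∈ FIRST of a nullable right-hand side, so two nullable alternatives also conflict).

Productions for F:
  F → num F x: FIRST = { 'num' }
  F → c: FIRST = { 'c' }
  F → x: FIRST = { 'x' }
  F → c S: FIRST = { 'c' }
Productions for S:
  S → num F c: FIRST = { 'num' }
  S → c: FIRST = { 'c' }

Conflict for F: F → c and F → c S
  Overlap: { 'c' }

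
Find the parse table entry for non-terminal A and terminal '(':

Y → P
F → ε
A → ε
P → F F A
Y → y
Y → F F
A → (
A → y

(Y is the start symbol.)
To find M[A, '('], we find productions for A where '(' is in the predict set (PREDICT(N → α) = (FIRST(α) \ {ε}) ∪ (FOLLOW(N) if α ⇒* ε)).

Relevant sets:
  FOLLOW(A) = { $ }

A → ε: PREDICT = { $ }
A → (: PREDICT = { '(' }
  '(' is in predict set, so this production goes in M[A, '(']
A → y: PREDICT = { 'y' }

M[A, '('] = A → (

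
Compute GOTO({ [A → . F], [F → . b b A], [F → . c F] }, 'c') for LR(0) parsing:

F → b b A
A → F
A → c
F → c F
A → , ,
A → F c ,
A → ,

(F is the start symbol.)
{ [F → . b b A], [F → . c F], [F → c . F] }

GOTO(I, 'c') = CLOSURE({ [A → αX.β] : [A → α.Xβ] ∈ I, X = 'c' })

Items with dot before 'c', with the dot advanced:
  [F → . c F] → [F → c . F]
Closure of the advanced items:
  [F → c . F] has the dot before F: add [F → . b b A], [F → . c F]

GOTO = { [F → . b b A], [F → . c F], [F → c . F] }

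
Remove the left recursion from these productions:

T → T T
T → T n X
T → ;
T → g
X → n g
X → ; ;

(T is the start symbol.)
T is directly left-recursive. The standard transformation for
  A → A α₁ | ... | A α_m | β₁ | ... | β_n
is
  A  → β₁ A' | ... | β_n A'
  A' → α₁ A' | ... | α_m A' | ε

T → ; becomes T → ; T'
T → g becomes T → g T'
T → T T becomes T' → T T'
T → T n X becomes T' → n X T'
Add T' → ε

Productions for other non-terminals are unchanged:
  X → n g
  X → ; ;

Resulting grammar:
T → ; T'
T → g T'
T' → T T'
T' → n X T'
T' → ε
X → n g
X → ; ;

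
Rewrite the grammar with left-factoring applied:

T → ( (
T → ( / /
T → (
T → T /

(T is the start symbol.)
T → ( T'
T' → (
T' → / /
T' → ε
T → T /

Left-factoring transforms A → αβ₁ | αβ₂ into A → αA' and A' → β₁ | β₂
(α is the longest common prefix among the alternatives). Repeat until
no nonterminal has two alternatives with a common prefix.

Round 1: T has alternatives sharing prefix '('. Introduce T': T → ( T'
  Add: T' → (
  Add: T' → / /
  Add: T' → ε

No remaining common prefixes — done.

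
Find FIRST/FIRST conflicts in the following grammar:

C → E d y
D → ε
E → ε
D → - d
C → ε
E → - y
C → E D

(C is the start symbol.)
A FIRST/FIRST conflict occurs when two productions N → α and N → β for the same non-terminal have FIRST(α) ∩ FIRST(β) ≠ ∅ (with ε ∈ FIRST of a nullable right-hand side, so two nullable alternatives also conflict).

FIRST sets of the non-terminals at (or reachable through a nullable prefix from) the front of some alternative:
  FIRST(E) = { '-', ε }
  FIRST(D) = { '-', ε }

Productions for C:
  C → E d y: FIRST = { '-', 'd' }
  C → ε: FIRST = { ε }
  C → E D: FIRST = { '-', ε }
Productions for D:
  D → ε: FIRST = { ε }
  D → - d: FIRST = { '-' }
Productions for E:
  E → ε: FIRST = { ε }
  E → - y: FIRST = { '-' }

Conflict for C: C → E d y and C → E D
  Overlap: { '-' }
Conflict for C: C → ε and C → E D
  Overlap: { ε }

Answer: Yes. C → E d y / C → E D on { '-' }; C → ε / C → E D on { ε }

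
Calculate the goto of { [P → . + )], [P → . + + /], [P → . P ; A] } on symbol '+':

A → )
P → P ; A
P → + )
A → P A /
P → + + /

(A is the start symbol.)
{ [P → + . )], [P → + . + /] }

GOTO(I, '+') = CLOSURE({ [A → αX.β] : [A → α.Xβ] ∈ I, X = '+' })

Items with dot before '+', with the dot advanced:
  [P → . + )] → [P → + . )]
  [P → . + + /] → [P → + . + /]
Closure adds nothing (no advanced item has the dot before a non-terminal).

GOTO = { [P → + . )], [P → + . + /] }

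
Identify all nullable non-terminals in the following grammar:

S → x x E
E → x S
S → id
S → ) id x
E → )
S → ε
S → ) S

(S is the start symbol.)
{ 'S' }

ε-productions: S → ε
So S is immediately nullable.
No further non-terminal can be added: every production for the remaining non-terminals contains a terminal or a non-nullable non-terminal.
Nullable = { 'S' }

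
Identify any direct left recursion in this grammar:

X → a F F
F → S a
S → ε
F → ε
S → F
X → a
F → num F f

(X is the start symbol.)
Direct left recursion occurs when N → N α for some non-terminal N (the right-hand side begins with the left-hand side itself).

X → a F F: starts with a
F → S a: starts with S
S → ε: starts with ε
F → ε: starts with ε
S → F: starts with F
X → a: starts with a
F → num F f: starts with num

No direct left recursion found.

Answer: No direct left recursion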